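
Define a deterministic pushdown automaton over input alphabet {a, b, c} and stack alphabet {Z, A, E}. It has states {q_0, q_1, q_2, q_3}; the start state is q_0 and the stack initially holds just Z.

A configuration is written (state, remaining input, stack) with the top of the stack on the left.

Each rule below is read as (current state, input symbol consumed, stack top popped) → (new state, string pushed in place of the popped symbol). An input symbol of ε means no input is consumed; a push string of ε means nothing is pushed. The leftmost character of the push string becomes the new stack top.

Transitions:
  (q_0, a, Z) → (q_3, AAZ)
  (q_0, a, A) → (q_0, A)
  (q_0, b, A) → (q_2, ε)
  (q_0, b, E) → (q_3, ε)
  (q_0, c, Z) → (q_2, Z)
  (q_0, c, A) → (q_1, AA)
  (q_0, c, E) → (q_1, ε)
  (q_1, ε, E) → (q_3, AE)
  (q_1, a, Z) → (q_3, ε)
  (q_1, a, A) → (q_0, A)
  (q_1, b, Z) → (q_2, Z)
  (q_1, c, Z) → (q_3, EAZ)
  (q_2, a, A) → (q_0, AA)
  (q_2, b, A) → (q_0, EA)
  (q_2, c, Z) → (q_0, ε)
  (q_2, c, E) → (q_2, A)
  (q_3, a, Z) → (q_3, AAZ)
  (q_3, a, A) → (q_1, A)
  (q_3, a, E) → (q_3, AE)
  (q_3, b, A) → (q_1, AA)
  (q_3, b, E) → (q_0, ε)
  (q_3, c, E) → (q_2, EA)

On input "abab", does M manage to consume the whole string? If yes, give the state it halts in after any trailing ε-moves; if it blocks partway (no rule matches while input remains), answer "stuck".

q_2

(q_0, abab, Z)
  read a, top Z: go to q_3, push AAZ → (q_3, bab, AAZ)
  read b, top A: go to q_1, push AA → (q_1, ab, AAAZ)
  read a, top A: go to q_0, push A → (q_0, b, AAAZ)
  read b, top A: go to q_2, push ε → (q_2, ε, AAZ)
All input consumed; M is in state q_2.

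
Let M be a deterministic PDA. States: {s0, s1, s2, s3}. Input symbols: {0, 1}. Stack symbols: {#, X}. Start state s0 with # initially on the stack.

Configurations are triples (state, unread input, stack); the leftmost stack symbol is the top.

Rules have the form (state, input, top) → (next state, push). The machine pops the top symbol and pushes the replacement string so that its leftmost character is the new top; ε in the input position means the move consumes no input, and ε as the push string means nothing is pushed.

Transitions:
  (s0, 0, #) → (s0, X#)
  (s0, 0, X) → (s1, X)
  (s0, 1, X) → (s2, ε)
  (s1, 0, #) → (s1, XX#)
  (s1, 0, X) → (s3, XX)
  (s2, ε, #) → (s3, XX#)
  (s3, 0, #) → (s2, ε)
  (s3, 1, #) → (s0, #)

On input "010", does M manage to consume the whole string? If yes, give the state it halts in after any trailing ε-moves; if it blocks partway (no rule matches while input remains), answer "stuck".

stuck

(s0, 010, #)
  read 0, top #: go to s0, push X# → (s0, 10, X#)
  read 1, top X: go to s2, push ε → (s2, 0, #)
  ε-move, top #: go to s3, push XX# → (s3, 0, XX#)
No transition for (s3, 0, top X); M blocks with input 0 remaining.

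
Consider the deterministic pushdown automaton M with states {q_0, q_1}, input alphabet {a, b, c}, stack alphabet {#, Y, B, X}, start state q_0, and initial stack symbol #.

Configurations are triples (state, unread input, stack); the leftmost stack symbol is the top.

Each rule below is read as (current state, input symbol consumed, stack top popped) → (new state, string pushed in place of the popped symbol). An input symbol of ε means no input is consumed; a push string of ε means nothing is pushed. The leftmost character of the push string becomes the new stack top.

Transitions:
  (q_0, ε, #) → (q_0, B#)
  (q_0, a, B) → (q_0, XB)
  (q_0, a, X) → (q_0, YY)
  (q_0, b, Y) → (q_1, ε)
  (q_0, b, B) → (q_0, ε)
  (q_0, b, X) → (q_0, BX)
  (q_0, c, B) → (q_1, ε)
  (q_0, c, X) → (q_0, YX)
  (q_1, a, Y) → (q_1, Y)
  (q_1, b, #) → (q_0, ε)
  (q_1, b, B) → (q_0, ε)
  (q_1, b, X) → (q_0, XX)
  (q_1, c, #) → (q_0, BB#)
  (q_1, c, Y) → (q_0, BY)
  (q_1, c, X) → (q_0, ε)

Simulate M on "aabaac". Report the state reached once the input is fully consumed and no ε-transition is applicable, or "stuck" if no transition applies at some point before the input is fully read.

q_0

(q_0, aabaac, #)
  ε-move, top #: go to q_0, push B# → (q_0, aabaac, B#)
  read a, top B: go to q_0, push XB → (q_0, abaac, XB#)
  read a, top X: go to q_0, push YY → (q_0, baac, YYB#)
  read b, top Y: go to q_1, push ε → (q_1, aac, YB#)
  read a, top Y: go to q_1, push Y → (q_1, ac, YB#)
  read a, top Y: go to q_1, push Y → (q_1, c, YB#)
  read c, top Y: go to q_0, push BY → (q_0, ε, BYB#)
All input consumed; M is in state q_0.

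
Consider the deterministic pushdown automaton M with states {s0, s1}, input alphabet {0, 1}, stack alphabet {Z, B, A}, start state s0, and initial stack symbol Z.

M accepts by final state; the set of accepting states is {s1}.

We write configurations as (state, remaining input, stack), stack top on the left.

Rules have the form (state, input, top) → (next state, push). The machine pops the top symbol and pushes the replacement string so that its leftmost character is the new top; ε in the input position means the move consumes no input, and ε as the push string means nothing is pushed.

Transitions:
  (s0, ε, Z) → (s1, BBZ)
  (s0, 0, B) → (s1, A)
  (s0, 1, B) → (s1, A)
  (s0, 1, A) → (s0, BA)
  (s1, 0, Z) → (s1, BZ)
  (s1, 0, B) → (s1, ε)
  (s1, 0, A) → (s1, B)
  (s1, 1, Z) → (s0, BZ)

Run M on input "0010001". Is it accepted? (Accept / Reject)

Reject

(s0, 0010001, Z)
  ε-move, top Z: go to s1, push BBZ → (s1, 0010001, BBZ)
  read 0, top B: go to s1, push ε → (s1, 010001, BZ)
  read 0, top B: go to s1, push ε → (s1, 10001, Z)
  read 1, top Z: go to s0, push BZ → (s0, 0001, BZ)
  read 0, top B: go to s1, push A → (s1, 001, AZ)
  read 0, top A: go to s1, push B → (s1, 01, BZ)
  read 0, top B: go to s1, push ε → (s1, 1, Z)
  read 1, top Z: go to s0, push BZ → (s0, ε, BZ)
All input consumed; state s0 ∉ F and no further ε-move applies.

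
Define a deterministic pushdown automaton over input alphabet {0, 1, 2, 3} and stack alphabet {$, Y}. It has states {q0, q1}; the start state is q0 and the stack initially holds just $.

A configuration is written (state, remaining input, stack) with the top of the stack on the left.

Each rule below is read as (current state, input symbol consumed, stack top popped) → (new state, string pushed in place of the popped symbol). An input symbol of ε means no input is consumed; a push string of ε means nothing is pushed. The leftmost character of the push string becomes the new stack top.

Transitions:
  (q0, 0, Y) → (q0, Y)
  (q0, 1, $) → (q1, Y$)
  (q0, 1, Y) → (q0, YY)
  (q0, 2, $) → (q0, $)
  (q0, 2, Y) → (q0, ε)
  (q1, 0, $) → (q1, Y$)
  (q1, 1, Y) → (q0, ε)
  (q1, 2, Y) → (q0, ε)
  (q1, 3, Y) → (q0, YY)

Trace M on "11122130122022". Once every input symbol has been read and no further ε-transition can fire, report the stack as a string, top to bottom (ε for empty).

$

(q0, 11122130122022, $)
  read 1, top $: go to q1, push Y$ → (q1, 1122130122022, Y$)
  read 1, top Y: go to q0, push ε → (q0, 122130122022, $)
  read 1, top $: go to q1, push Y$ → (q1, 22130122022, Y$)
  read 2, top Y: go to q0, push ε → (q0, 2130122022, $)
  read 2, top $: go to q0, push $ → (q0, 130122022, $)
  read 1, top $: go to q1, push Y$ → (q1, 30122022, Y$)
  read 3, top Y: go to q0, push YY → (q0, 0122022, YY$)
  read 0, top Y: go to q0, push Y → (q0, 122022, YY$)
  read 1, top Y: go to q0, push YY → (q0, 22022, YYY$)
  read 2, top Y: go to q0, push ε → (q0, 2022, YY$)
  read 2, top Y: go to q0, push ε → (q0, 022, Y$)
  read 0, top Y: go to q0, push Y → (q0, 22, Y$)
  read 2, top Y: go to q0, push ε → (q0, 2, $)
  read 2, top $: go to q0, push $ → (q0, ε, $)
All input consumed in state q0 with stack $.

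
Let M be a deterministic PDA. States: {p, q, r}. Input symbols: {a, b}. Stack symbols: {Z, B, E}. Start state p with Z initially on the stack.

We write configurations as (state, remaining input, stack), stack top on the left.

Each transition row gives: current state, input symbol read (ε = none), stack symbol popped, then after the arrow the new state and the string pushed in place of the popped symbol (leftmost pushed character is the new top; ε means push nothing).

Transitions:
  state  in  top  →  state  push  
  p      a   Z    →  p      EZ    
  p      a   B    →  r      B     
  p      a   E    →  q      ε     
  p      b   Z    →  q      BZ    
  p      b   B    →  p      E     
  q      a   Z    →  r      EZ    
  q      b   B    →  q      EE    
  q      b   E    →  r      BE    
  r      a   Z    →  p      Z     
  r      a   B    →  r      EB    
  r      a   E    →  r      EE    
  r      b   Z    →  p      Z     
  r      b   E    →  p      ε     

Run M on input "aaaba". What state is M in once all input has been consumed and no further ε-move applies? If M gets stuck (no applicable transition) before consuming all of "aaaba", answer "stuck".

(p, aaaba, Z) ⊢ (p, aaba, EZ) ⊢ (q, aba, Z) ⊢ (r, ba, EZ) ⊢ (p, a, Z) ⊢ (p, ε, EZ)
All input consumed; M is in state p.

p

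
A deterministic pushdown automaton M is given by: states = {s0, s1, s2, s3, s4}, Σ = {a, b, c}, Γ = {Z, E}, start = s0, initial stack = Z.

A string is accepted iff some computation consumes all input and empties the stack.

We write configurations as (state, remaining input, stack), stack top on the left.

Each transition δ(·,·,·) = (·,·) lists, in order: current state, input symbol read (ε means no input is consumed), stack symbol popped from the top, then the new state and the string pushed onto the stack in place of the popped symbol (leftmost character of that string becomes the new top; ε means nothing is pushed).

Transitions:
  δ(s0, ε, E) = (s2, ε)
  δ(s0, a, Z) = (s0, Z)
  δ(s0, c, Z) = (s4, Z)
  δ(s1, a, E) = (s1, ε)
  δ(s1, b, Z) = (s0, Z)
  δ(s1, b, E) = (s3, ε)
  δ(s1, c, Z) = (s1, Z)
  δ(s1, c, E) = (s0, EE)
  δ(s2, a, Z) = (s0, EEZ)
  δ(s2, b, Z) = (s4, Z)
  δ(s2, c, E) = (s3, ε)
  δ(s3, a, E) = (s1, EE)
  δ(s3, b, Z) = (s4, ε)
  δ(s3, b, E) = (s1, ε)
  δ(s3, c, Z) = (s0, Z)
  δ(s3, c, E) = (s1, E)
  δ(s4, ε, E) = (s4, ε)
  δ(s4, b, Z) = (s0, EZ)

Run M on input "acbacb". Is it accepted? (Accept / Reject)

Accept

(s0, acbacb, Z)
  read a, top Z: go to s0, push Z → (s0, cbacb, Z)
  read c, top Z: go to s4, push Z → (s4, bacb, Z)
  read b, top Z: go to s0, push EZ → (s0, acb, EZ)
  ε-move, top E: go to s2, push ε → (s2, acb, Z)
  read a, top Z: go to s0, push EEZ → (s0, cb, EEZ)
  ε-move, top E: go to s2, push ε → (s2, cb, EZ)
  read c, top E: go to s3, push ε → (s3, b, Z)
  read b, top Z: go to s4, push ε → (s4, ε, ε)
All input consumed and the stack is empty.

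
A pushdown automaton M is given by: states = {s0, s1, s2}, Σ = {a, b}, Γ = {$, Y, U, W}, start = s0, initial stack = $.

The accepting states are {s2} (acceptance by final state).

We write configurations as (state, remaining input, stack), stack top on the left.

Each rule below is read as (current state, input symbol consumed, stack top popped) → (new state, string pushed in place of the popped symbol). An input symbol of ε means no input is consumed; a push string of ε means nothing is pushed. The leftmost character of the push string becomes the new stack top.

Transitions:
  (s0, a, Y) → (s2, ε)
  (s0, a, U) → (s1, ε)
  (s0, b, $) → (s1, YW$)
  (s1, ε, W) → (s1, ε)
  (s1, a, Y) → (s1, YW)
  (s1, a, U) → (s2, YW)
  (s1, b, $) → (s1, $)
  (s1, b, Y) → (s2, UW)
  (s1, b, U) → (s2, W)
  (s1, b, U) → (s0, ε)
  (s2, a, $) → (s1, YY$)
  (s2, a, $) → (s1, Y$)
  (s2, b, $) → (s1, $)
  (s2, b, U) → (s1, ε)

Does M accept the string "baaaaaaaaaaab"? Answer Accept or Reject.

Accept

One accepting computation: (s0, baaaaaaaaaaab, $) ⊢ (s1, aaaaaaaaaaab, YW$) ⊢ (s1, aaaaaaaaaab, YWW$) ⊢ (s1, aaaaaaaaab, YWWW$) ⊢ (s1, aaaaaaaab, YWWWW$) ⊢ (s1, aaaaaaab, YWWWWW$) ⊢ (s1, aaaaaab, YWWWWWW$) ⊢ (s1, aaaaab, YWWWWWWW$) ⊢ (s1, aaaab, YWWWWWWWW$) ⊢ (s1, aaab, YWWWWWWWWW$) ⊢ (s1, aab, YWWWWWWWWWW$) ⊢ (s1, ab, YWWWWWWWWWWW$) ⊢ (s1, b, YWWWWWWWWWWWW$) ⊢ (s2, ε, UWWWWWWWWWWWWW$)
All input consumed and state s2 ∈ F.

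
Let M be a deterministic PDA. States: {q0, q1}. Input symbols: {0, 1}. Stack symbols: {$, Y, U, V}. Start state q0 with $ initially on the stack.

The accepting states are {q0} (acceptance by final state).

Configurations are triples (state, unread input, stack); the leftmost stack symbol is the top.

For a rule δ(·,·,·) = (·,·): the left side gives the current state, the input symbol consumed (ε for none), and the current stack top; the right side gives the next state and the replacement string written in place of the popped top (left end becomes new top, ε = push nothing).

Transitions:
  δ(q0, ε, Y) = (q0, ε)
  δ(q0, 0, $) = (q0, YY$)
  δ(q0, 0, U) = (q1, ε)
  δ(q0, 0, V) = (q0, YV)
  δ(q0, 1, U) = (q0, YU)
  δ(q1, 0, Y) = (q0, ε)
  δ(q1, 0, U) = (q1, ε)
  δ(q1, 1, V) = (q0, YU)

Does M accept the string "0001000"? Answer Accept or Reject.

Reject

(q0, 0001000, $)
  read 0, top $: go to q0, push YY$ → (q0, 001000, YY$)
  ε-move, top Y: go to q0, push ε → (q0, 001000, Y$)
  ε-move, top Y: go to q0, push ε → (q0, 001000, $)
  read 0, top $: go to q0, push YY$ → (q0, 01000, YY$)
  ε-move, top Y: go to q0, push ε → (q0, 01000, Y$)
  ε-move, top Y: go to q0, push ε → (q0, 01000, $)
  read 0, top $: go to q0, push YY$ → (q0, 1000, YY$)
  ε-move, top Y: go to q0, push ε → (q0, 1000, Y$)
  ε-move, top Y: go to q0, push ε → (q0, 1000, $)
No transition applies at (q0, 1000, $); input not fully consumed.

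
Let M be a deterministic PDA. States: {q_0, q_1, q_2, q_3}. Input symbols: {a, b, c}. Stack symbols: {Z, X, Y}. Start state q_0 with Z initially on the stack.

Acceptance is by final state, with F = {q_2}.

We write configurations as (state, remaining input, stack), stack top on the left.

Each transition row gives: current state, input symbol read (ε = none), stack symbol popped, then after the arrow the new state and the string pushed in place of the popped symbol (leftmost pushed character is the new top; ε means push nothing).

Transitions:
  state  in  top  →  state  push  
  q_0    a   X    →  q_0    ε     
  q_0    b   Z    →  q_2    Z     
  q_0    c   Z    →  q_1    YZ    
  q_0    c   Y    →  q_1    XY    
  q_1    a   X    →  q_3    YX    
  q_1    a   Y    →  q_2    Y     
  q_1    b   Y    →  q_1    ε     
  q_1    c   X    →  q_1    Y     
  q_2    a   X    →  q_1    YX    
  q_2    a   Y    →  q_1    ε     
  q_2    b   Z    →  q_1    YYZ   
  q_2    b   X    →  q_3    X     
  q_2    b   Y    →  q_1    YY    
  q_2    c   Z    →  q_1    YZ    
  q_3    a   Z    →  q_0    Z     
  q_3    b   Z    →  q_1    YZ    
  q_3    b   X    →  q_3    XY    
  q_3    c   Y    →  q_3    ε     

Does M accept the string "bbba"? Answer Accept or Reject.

(q_0, bbba, Z)
  read b, top Z: go to q_2, push Z → (q_2, bba, Z)
  read b, top Z: go to q_1, push YYZ → (q_1, ba, YYZ)
  read b, top Y: go to q_1, push ε → (q_1, a, YZ)
  read a, top Y: go to q_2, push Y → (q_2, ε, YZ)
All input consumed; state q_2 ∈ F.

Accept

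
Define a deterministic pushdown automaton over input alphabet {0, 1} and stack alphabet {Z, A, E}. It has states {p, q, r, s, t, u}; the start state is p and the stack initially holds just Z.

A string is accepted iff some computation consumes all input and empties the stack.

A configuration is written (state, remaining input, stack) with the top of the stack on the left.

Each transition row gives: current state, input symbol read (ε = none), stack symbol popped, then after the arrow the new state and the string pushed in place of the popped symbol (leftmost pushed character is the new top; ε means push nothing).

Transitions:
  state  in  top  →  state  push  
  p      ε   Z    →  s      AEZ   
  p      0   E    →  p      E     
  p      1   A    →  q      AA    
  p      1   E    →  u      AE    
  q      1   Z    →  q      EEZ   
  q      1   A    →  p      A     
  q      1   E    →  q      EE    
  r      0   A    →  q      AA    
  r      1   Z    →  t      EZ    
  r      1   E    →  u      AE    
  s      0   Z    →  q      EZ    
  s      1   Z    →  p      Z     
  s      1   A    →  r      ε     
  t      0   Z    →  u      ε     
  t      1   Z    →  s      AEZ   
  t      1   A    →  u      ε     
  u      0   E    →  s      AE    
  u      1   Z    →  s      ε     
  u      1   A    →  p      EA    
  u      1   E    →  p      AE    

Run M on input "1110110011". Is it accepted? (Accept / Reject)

Reject

(p, 1110110011, Z) ⊢ (s, 1110110011, AEZ) ⊢ (r, 110110011, EZ) ⊢ (u, 10110011, AEZ) ⊢ (p, 0110011, EAEZ) ⊢ (p, 110011, EAEZ) ⊢ (u, 10011, AEAEZ) ⊢ (p, 0011, EAEAEZ) ⊢ (p, 011, EAEAEZ) ⊢ (p, 11, EAEAEZ) ⊢ (u, 1, AEAEAEZ) ⊢ (p, ε, EAEAEAEZ)
All input consumed; stack is EAEAEAEZ, not empty, and no further ε-move applies.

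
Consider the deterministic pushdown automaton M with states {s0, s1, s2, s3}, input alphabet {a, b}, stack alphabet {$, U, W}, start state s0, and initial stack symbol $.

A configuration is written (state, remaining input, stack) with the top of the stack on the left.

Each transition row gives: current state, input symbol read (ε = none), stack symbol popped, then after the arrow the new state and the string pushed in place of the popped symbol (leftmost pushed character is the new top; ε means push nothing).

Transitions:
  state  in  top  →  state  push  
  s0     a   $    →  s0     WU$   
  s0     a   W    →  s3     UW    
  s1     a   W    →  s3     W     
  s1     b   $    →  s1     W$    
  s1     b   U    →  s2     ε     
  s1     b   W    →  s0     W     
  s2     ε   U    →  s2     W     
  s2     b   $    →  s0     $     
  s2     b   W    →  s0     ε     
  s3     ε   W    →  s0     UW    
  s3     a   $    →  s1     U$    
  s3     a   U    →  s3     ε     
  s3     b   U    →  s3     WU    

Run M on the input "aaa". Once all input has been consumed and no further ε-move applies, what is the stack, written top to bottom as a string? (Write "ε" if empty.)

(s0, aaa, $) ⊢ (s0, aa, WU$) ⊢ (s3, a, UWU$) ⊢ (s3, ε, WU$) ⊢ (s0, ε, UWU$)
All input consumed in state s0 with stack UWU$.

UWU$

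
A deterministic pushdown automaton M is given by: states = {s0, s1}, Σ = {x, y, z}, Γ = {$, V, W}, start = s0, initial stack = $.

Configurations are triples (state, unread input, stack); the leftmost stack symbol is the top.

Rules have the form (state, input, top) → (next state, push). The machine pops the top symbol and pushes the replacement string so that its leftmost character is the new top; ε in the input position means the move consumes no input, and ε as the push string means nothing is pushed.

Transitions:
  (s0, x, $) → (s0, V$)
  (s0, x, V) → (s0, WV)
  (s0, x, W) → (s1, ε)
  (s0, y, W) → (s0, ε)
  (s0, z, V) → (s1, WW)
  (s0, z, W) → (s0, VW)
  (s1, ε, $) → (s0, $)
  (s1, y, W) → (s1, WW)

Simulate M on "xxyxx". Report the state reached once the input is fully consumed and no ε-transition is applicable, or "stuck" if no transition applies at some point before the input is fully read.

s1

(s0, xxyxx, $)
  read x, top $: go to s0, push V$ → (s0, xyxx, V$)
  read x, top V: go to s0, push WV → (s0, yxx, WV$)
  read y, top W: go to s0, push ε → (s0, xx, V$)
  read x, top V: go to s0, push WV → (s0, x, WV$)
  read x, top W: go to s1, push ε → (s1, ε, V$)
All input consumed; M is in state s1.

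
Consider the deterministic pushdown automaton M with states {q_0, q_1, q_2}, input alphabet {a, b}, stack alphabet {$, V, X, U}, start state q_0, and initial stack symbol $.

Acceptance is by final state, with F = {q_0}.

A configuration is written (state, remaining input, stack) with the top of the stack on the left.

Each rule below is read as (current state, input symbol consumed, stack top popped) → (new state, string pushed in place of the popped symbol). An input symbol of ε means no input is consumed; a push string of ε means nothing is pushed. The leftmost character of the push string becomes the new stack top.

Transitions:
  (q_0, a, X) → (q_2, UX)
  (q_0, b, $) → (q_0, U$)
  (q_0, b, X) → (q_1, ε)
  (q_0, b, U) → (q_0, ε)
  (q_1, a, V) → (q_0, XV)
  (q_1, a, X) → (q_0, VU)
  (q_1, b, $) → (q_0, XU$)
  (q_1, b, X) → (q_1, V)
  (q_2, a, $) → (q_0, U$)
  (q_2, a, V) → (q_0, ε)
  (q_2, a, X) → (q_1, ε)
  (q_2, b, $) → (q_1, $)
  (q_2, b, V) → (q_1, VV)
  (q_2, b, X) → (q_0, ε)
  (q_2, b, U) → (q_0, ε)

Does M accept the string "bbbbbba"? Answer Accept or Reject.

(q_0, bbbbbba, $)
  read b, top $: go to q_0, push U$ → (q_0, bbbbba, U$)
  read b, top U: go to q_0, push ε → (q_0, bbbba, $)
  read b, top $: go to q_0, push U$ → (q_0, bbba, U$)
  read b, top U: go to q_0, push ε → (q_0, bba, $)
  read b, top $: go to q_0, push U$ → (q_0, ba, U$)
  read b, top U: go to q_0, push ε → (q_0, a, $)
No transition applies at (q_0, a, $); input not fully consumed.

Reject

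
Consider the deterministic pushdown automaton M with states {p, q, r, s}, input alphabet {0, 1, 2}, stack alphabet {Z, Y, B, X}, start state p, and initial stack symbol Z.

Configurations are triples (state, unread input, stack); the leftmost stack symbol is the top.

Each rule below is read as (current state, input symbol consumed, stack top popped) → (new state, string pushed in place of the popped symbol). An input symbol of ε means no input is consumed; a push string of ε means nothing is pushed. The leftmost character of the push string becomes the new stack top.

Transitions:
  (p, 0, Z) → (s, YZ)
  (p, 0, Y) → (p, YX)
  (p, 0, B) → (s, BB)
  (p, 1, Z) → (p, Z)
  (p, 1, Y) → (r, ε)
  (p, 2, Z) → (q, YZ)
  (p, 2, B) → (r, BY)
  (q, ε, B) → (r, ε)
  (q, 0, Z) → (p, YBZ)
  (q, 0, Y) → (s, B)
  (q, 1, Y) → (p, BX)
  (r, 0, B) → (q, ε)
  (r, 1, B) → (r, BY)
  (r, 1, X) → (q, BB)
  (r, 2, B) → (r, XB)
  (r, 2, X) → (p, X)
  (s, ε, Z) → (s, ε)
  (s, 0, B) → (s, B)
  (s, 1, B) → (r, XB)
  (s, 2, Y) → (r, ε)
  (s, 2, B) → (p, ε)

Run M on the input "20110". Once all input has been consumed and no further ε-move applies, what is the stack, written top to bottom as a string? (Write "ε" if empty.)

Z

(p, 20110, Z) ⊢ (q, 0110, YZ) ⊢ (s, 110, BZ) ⊢ (r, 10, XBZ) ⊢ (q, 0, BBBZ) ⊢ (r, 0, BBZ) ⊢ (q, ε, BZ) ⊢ (r, ε, Z)
All input consumed in state r with stack Z.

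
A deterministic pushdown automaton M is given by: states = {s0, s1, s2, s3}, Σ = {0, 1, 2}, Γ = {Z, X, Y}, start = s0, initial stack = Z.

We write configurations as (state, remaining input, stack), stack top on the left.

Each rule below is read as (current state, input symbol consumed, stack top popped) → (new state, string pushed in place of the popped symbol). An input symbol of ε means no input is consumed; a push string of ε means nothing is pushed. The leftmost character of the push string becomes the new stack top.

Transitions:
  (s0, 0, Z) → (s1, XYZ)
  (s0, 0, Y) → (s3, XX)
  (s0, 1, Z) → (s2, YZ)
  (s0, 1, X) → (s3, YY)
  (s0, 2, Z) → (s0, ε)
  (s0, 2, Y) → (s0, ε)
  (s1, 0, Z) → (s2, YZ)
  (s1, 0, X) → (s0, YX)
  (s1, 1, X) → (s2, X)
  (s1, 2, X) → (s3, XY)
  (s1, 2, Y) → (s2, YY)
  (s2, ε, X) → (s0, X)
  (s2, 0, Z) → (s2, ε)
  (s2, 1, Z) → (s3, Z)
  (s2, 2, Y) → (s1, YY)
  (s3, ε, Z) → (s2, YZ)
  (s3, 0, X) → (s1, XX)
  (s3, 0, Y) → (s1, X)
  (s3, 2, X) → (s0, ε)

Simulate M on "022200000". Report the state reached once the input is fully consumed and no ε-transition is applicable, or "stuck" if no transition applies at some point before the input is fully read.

(s0, 022200000, Z) ⊢ (s1, 22200000, XYZ) ⊢ (s3, 2200000, XYYZ) ⊢ (s0, 200000, YYZ) ⊢ (s0, 00000, YZ) ⊢ (s3, 0000, XXZ) ⊢ (s1, 000, XXXZ) ⊢ (s0, 00, YXXXZ) ⊢ (s3, 0, XXXXXZ) ⊢ (s1, ε, XXXXXXZ)
All input consumed; M is in state s1.

s1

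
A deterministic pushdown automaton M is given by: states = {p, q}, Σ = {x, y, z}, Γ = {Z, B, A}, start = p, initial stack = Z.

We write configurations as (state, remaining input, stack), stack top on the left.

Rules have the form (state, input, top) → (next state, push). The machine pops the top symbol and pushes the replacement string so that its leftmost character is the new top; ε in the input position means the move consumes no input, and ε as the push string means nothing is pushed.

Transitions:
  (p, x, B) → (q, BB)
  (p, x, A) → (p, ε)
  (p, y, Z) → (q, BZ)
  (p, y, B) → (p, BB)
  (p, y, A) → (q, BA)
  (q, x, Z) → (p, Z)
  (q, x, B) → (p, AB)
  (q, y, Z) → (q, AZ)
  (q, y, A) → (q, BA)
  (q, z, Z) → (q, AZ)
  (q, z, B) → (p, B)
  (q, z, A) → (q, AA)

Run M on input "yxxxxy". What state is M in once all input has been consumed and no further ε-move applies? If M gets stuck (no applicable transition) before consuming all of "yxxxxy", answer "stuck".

(p, yxxxxy, Z) ⊢ (q, xxxxy, BZ) ⊢ (p, xxxy, ABZ) ⊢ (p, xxy, BZ) ⊢ (q, xy, BBZ) ⊢ (p, y, ABBZ) ⊢ (q, ε, BABBZ)
All input consumed; M is in state q.

q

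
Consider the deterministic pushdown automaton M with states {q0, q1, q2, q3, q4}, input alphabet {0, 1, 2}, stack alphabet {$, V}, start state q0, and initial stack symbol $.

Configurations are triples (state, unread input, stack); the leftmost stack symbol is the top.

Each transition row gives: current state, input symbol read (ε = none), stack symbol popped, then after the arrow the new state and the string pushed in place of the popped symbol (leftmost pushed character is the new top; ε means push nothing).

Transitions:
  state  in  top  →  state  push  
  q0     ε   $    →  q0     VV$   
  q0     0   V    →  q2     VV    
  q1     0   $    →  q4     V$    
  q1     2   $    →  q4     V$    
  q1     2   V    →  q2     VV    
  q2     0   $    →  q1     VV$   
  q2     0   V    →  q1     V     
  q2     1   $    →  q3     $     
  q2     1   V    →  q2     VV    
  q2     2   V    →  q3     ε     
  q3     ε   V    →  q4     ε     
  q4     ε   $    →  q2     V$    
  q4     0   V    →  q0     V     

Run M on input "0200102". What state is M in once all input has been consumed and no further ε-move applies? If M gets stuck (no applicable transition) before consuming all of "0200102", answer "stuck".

(q0, 0200102, $)
  ε-move, top $: go to q0, push VV$ → (q0, 0200102, VV$)
  read 0, top V: go to q2, push VV → (q2, 200102, VVV$)
  read 2, top V: go to q3, push ε → (q3, 00102, VV$)
  ε-move, top V: go to q4, push ε → (q4, 00102, V$)
  read 0, top V: go to q0, push V → (q0, 0102, V$)
  read 0, top V: go to q2, push VV → (q2, 102, VV$)
  read 1, top V: go to q2, push VV → (q2, 02, VVV$)
  read 0, top V: go to q1, push V → (q1, 2, VVV$)
  read 2, top V: go to q2, push VV → (q2, ε, VVVV$)
All input consumed; M is in state q2.

q2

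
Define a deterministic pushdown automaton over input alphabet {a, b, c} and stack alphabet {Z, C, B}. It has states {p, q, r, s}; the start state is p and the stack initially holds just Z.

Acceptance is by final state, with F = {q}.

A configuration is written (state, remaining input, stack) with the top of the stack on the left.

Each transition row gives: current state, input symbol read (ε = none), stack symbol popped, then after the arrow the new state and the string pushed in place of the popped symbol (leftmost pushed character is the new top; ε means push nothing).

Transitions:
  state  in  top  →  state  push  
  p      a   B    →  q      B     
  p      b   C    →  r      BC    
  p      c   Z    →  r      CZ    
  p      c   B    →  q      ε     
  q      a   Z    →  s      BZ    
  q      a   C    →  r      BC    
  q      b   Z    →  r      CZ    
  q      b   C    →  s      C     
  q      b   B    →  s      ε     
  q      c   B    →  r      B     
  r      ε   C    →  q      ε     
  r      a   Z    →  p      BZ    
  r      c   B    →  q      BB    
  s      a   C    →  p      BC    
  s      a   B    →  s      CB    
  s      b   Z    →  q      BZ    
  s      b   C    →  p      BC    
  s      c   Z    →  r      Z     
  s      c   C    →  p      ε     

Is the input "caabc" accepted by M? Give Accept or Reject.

(p, caabc, Z)
  read c, top Z: go to r, push CZ → (r, aabc, CZ)
  ε-move, top C: go to q, push ε → (q, aabc, Z)
  read a, top Z: go to s, push BZ → (s, abc, BZ)
  read a, top B: go to s, push CB → (s, bc, CBZ)
  read b, top C: go to p, push BC → (p, c, BCBZ)
  read c, top B: go to q, push ε → (q, ε, CBZ)
All input consumed; state q ∈ F.

Accept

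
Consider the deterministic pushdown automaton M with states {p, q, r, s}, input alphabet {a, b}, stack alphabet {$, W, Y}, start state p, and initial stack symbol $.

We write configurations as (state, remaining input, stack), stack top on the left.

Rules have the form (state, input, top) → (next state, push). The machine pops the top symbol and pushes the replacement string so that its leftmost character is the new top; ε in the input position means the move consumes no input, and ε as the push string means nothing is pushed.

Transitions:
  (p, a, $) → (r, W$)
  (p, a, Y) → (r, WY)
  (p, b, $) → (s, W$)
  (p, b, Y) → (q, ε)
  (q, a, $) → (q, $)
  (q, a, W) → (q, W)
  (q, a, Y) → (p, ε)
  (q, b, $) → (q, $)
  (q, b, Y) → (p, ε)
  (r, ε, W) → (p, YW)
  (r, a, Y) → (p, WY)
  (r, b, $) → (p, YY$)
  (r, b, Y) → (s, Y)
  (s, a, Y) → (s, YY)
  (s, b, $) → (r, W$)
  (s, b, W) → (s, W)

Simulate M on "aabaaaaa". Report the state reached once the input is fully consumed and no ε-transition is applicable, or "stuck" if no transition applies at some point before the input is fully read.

q

(p, aabaaaaa, $)
  read a, top $: go to r, push W$ → (r, abaaaaa, W$)
  ε-move, top W: go to p, push YW → (p, abaaaaa, YW$)
  read a, top Y: go to r, push WY → (r, baaaaa, WYW$)
  ε-move, top W: go to p, push YW → (p, baaaaa, YWYW$)
  read b, top Y: go to q, push ε → (q, aaaaa, WYW$)
  read a, top W: go to q, push W → (q, aaaa, WYW$)
  read a, top W: go to q, push W → (q, aaa, WYW$)
  read a, top W: go to q, push W → (q, aa, WYW$)
  read a, top W: go to q, push W → (q, a, WYW$)
  read a, top W: go to q, push W → (q, ε, WYW$)
All input consumed; M is in state q.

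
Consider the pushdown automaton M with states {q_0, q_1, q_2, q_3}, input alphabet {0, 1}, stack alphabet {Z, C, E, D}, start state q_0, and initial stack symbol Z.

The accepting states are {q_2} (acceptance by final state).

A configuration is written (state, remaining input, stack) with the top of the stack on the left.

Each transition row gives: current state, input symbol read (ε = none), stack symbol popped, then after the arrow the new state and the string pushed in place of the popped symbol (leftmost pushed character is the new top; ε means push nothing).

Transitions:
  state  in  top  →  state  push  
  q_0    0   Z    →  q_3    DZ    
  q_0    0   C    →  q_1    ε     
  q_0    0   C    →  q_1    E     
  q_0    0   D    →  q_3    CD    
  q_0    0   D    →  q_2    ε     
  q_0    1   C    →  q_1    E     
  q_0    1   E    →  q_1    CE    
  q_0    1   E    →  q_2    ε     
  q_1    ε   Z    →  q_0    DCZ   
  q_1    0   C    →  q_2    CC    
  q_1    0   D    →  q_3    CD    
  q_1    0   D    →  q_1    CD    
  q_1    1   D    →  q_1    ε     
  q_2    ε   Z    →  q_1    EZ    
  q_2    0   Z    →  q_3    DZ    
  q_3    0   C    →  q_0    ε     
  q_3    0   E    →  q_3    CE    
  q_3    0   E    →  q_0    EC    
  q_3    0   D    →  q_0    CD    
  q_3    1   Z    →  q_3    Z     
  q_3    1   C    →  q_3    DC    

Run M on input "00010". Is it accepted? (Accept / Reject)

Accept

One accepting computation: (q_0, 00010, Z) ⊢ (q_3, 0010, DZ) ⊢ (q_0, 010, CDZ) ⊢ (q_1, 10, DZ) ⊢ (q_1, 0, Z) ⊢ (q_0, 0, DCZ) ⊢ (q_2, ε, CZ)
All input consumed and state q_2 ∈ F.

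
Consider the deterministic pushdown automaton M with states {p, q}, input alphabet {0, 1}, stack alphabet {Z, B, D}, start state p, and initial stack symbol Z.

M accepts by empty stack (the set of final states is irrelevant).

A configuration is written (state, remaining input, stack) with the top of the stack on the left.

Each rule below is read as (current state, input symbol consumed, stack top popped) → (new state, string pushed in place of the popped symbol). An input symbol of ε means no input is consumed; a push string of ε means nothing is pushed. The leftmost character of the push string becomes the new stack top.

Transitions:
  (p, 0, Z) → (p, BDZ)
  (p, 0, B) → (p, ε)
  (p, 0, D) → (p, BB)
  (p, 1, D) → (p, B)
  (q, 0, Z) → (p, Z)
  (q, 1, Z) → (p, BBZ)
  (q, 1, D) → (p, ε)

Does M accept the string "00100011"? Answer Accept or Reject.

Reject

(p, 00100011, Z) ⊢ (p, 0100011, BDZ) ⊢ (p, 100011, DZ) ⊢ (p, 00011, BZ) ⊢ (p, 0011, Z) ⊢ (p, 011, BDZ) ⊢ (p, 11, DZ) ⊢ (p, 1, BZ)
No transition applies at (p, 1, BZ); input not fully consumed.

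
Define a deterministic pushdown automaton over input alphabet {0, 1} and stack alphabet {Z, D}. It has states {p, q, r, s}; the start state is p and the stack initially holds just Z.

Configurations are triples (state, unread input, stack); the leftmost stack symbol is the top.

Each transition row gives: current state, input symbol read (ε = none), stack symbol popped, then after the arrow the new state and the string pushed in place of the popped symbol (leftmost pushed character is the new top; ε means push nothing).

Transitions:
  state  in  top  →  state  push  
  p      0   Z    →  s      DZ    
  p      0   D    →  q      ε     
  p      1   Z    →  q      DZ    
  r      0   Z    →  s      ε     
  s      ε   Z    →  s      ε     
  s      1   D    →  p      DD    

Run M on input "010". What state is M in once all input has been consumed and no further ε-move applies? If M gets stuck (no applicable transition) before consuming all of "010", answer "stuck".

(p, 010, Z) ⊢ (s, 10, DZ) ⊢ (p, 0, DDZ) ⊢ (q, ε, DZ)
All input consumed; M is in state q.

q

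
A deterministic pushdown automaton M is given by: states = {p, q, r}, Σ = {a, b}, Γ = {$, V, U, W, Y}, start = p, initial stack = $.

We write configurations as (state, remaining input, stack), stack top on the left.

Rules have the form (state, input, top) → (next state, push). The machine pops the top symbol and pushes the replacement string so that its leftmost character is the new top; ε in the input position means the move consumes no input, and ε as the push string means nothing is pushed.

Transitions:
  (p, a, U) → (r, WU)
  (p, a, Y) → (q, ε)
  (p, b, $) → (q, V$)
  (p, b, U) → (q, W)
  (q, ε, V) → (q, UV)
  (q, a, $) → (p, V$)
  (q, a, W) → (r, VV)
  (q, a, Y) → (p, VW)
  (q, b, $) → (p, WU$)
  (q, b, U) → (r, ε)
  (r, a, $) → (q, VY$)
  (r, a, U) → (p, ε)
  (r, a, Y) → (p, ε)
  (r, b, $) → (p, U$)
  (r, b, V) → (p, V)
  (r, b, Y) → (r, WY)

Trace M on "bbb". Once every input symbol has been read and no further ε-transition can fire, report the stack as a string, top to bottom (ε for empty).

V$

(p, bbb, $)
  read b, top $: go to q, push V$ → (q, bb, V$)
  ε-move, top V: go to q, push UV → (q, bb, UV$)
  read b, top U: go to r, push ε → (r, b, V$)
  read b, top V: go to p, push V → (p, ε, V$)
All input consumed in state p with stack V$.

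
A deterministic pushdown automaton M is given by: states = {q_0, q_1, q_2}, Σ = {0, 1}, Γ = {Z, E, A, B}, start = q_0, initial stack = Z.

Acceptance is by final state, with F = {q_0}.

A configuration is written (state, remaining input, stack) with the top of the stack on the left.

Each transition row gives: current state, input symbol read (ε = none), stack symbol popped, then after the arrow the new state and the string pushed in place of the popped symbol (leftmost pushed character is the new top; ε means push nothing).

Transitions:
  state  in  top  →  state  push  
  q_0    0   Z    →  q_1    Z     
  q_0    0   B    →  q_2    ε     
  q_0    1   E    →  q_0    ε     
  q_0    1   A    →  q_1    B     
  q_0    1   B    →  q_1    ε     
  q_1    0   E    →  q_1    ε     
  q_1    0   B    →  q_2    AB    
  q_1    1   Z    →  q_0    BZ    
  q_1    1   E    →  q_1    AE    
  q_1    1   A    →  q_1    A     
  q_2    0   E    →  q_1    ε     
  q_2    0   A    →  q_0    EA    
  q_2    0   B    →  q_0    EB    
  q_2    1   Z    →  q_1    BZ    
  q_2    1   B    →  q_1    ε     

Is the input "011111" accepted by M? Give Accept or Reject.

Accept

(q_0, 011111, Z)
  read 0, top Z: go to q_1, push Z → (q_1, 11111, Z)
  read 1, top Z: go to q_0, push BZ → (q_0, 1111, BZ)
  read 1, top B: go to q_1, push ε → (q_1, 111, Z)
  read 1, top Z: go to q_0, push BZ → (q_0, 11, BZ)
  read 1, top B: go to q_1, push ε → (q_1, 1, Z)
  read 1, top Z: go to q_0, push BZ → (q_0, ε, BZ)
All input consumed; state q_0 ∈ F.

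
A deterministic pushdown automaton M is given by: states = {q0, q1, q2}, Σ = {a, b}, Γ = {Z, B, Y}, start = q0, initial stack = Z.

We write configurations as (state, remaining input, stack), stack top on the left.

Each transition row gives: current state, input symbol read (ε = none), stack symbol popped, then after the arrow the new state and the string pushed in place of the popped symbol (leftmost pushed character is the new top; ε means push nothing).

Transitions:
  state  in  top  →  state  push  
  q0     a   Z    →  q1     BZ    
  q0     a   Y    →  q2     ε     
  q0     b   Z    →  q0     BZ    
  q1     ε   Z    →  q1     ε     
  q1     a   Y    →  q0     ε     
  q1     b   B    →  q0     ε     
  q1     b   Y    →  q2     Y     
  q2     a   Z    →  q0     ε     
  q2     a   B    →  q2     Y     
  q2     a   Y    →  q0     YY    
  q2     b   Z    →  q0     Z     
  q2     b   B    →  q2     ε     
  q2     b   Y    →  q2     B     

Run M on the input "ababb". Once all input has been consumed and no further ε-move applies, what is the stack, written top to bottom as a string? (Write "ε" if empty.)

(q0, ababb, Z)
  read a, top Z: go to q1, push BZ → (q1, babb, BZ)
  read b, top B: go to q0, push ε → (q0, abb, Z)
  read a, top Z: go to q1, push BZ → (q1, bb, BZ)
  read b, top B: go to q0, push ε → (q0, b, Z)
  read b, top Z: go to q0, push BZ → (q0, ε, BZ)
All input consumed in state q0 with stack BZ.

BZ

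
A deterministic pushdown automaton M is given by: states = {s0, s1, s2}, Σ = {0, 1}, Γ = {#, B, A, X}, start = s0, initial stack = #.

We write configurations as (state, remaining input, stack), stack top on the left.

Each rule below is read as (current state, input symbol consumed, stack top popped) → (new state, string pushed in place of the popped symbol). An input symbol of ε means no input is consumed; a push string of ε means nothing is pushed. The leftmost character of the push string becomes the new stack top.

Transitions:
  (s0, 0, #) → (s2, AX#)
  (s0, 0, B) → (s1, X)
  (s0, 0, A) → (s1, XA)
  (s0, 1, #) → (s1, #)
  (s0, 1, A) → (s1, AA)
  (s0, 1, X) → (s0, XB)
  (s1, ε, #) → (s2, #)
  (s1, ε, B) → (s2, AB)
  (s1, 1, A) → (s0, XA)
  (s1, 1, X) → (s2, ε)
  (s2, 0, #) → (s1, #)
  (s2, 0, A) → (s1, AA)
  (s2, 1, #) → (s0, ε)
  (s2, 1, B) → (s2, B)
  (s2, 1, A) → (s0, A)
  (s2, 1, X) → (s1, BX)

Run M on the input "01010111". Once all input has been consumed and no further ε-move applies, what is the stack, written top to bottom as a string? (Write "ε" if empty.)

XBBAAX#

(s0, 01010111, #)
  read 0, top #: go to s2, push AX# → (s2, 1010111, AX#)
  read 1, top A: go to s0, push A → (s0, 010111, AX#)
  read 0, top A: go to s1, push XA → (s1, 10111, XAX#)
  read 1, top X: go to s2, push ε → (s2, 0111, AX#)
  read 0, top A: go to s1, push AA → (s1, 111, AAX#)
  read 1, top A: go to s0, push XA → (s0, 11, XAAX#)
  read 1, top X: go to s0, push XB → (s0, 1, XBAAX#)
  read 1, top X: go to s0, push XB → (s0, ε, XBBAAX#)
All input consumed in state s0 with stack XBBAAX#.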